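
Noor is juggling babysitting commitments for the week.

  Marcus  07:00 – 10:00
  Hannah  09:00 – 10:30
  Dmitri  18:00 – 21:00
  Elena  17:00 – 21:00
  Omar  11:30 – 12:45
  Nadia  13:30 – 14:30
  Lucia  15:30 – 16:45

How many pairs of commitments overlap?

Sorted by start: Marcus, Hannah, Omar, Nadia, Lucia, Elena, Dmitri.
Hannah starts before Marcus ends → Marcus and Hannah overlap.
Omar starts after Marcus ends — done with Marcus.
Omar starts after Hannah ends — done with Hannah.
Nadia starts after Omar ends — done with Omar.
Lucia starts after Nadia ends — done with Nadia.
Elena starts after Lucia ends — done with Lucia.
Dmitri starts before Elena ends → Elena and Dmitri overlap.
Overlapping pairs: Dmitri & Elena, Hannah & Marcus — 2 in total.

2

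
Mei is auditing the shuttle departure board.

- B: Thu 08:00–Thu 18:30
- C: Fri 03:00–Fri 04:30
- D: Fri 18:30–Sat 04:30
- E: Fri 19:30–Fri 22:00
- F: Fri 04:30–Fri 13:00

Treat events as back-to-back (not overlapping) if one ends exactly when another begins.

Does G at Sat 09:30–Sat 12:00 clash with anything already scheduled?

No — it doesn't clash with anything

B: ends Thu 18:30 at or before G starts Sat 09:30 → clear.
C: ends Fri 04:30 at or before G starts Sat 09:30 → clear.
F: ends Fri 13:00 at or before G starts Sat 09:30 → clear.
D: ends Sat 04:30 at or before G starts Sat 09:30 → clear.
E: ends Fri 22:00 at or before G starts Sat 09:30 → clear.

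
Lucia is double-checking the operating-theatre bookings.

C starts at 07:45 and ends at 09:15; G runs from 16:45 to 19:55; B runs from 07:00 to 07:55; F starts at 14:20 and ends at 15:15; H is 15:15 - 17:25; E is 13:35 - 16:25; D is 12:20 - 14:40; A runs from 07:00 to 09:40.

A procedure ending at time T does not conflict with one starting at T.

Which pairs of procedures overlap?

A & B, A & C, B & C, D & E, D & F, E & F, E & H, G & H

Two intervals overlap when each starts before the other ends.
Sorted by start: A, B, C, D, E, F, H, G.
B starts before A ends → A and B overlap.
C starts before A ends → A and C overlap.
D starts after A ends — done with A.
C starts before B ends → B and C overlap.
D starts after B ends — done with B.
D starts after C ends — done with C.
E starts before D ends → D and E overlap.
F starts before D ends → D and F overlap.
H starts after D ends — done with D.
F starts before E ends → E and F overlap.
H starts before E ends → E and H overlap.
G starts after E ends.
H starts exactly when F ends (back-to-back, no overlap) — done with F.
G starts before H ends → H and G overlap.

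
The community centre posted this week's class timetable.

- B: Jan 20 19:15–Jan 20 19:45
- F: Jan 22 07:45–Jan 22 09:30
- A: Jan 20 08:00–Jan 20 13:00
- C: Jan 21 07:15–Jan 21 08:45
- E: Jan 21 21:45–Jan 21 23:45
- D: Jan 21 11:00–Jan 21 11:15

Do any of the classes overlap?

Sorted by start: A, B, C, D, E, F.
B starts after A ends; A is clear from here.
C starts after B ends; B is clear from here.
D starts after C ends; C is clear from here.
E starts after D ends; D is clear from here.
F starts after E ends.
Every pair is clear; the schedule has no overlaps.

No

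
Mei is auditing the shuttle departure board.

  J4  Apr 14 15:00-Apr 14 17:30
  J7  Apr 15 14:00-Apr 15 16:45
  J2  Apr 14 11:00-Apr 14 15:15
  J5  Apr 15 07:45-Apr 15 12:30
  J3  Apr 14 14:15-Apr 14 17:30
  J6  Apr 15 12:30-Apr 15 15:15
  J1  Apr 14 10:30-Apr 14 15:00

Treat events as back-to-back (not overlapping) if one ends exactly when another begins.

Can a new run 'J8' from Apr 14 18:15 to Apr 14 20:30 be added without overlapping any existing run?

J1: ends Apr 14 15:00 at or before J8 starts Apr 14 18:15 → clear.
J2: ends Apr 14 15:15 at or before J8 starts Apr 14 18:15 → clear.
J3: ends Apr 14 17:30 at or before J8 starts Apr 14 18:15 → clear.
J4: ends Apr 14 17:30 at or before J8 starts Apr 14 18:15 → clear.
J5: starts Apr 15 07:45 at or after J8 ends Apr 14 20:30 → clear.
J6: starts Apr 15 12:30 at or after J8 ends Apr 14 20:30 → clear.
J7: starts Apr 15 14:00 at or after J8 ends Apr 14 20:30 → clear.

Yes — the slot is free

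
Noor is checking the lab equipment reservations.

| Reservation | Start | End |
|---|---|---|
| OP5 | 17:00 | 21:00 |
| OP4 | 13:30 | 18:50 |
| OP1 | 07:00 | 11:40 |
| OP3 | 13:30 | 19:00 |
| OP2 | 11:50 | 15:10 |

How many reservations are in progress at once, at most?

3

Walk through starts and ends in time order (an end at T is processed before a start at T):
07:00 start OP1 → 1
11:40 end OP1 → 0
11:50 start OP2 → 1
13:30 start OP3 → 2
13:30 start OP4 → 3
15:10 end OP2 → 2
17:00 start OP5 → 3
18:50 end OP4 → 2
19:00 end OP3 → 1
21:00 end OP5 → 0
Peak is 3, at 13:30 (OP2, OP3, OP4).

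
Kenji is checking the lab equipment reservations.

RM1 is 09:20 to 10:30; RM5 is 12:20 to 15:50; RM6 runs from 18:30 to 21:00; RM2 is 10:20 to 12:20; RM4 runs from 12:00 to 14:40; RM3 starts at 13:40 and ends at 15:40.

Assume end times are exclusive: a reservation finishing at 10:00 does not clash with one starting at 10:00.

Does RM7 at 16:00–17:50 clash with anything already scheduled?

RM1: ends 10:30 at or before RM7 starts 16:00 → clear.
RM2: ends 12:20 at or before RM7 starts 16:00 → clear.
RM4: ends 14:40 at or before RM7 starts 16:00 → clear.
RM5: ends 15:50 at or before RM7 starts 16:00 → clear.
RM3: ends 15:40 at or before RM7 starts 16:00 → clear.
RM6: starts 18:30 at or after RM7 ends 17:50 → clear.

No — it doesn't clash with anything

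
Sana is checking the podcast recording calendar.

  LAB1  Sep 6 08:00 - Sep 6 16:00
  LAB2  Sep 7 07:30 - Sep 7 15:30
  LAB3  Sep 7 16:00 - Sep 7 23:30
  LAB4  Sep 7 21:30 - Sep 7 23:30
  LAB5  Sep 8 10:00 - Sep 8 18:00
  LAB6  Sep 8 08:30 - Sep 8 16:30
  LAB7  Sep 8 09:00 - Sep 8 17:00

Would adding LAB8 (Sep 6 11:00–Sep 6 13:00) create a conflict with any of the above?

Yes — it overlaps LAB1

LAB1: starts Sep 6 08:00 before LAB8 ends Sep 6 13:00, and ends Sep 6 16:00 after LAB8 starts Sep 6 11:00 → overlap.
LAB2: starts Sep 7 07:30 at or after LAB8 ends Sep 6 13:00 → clear.
LAB3: starts Sep 7 16:00 at or after LAB8 ends Sep 6 13:00 → clear.
LAB4: starts Sep 7 21:30 at or after LAB8 ends Sep 6 13:00 → clear.
LAB6: starts Sep 8 08:30 at or after LAB8 ends Sep 6 13:00 → clear.
LAB7: starts Sep 8 09:00 at or after LAB8 ends Sep 6 13:00 → clear.
LAB5: starts Sep 8 10:00 at or after LAB8 ends Sep 6 13:00 → clear.
LAB8 overlaps LAB1.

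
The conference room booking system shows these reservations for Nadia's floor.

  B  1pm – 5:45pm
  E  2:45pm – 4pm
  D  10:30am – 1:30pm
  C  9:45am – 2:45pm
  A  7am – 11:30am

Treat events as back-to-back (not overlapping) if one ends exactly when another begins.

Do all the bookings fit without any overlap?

Check each pair: they overlap iff neither finishes before the other starts.
Sorted by start: A, C, D, B, E.
C starts before A ends → A and C overlap.
That's a conflict, so the schedule is not conflict-free.

No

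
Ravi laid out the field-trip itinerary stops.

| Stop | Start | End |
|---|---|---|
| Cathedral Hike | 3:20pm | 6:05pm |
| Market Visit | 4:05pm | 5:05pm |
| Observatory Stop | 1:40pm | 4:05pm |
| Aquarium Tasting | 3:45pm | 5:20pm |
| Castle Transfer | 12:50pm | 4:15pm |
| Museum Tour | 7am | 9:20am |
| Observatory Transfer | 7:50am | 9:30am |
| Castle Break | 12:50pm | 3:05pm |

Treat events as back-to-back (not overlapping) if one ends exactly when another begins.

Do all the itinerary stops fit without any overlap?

Check each pair: they overlap iff neither finishes before the other starts.
Sorted by start: Museum Tour, Observatory Transfer, Castle Transfer, Castle Break, Observatory Stop, Cathedral Hike, Aquarium Tasting, Market Visit.
Observatory Transfer starts before Museum Tour ends → Museum Tour and Observatory Transfer overlap.
That's a conflict, so the schedule is not conflict-free.

No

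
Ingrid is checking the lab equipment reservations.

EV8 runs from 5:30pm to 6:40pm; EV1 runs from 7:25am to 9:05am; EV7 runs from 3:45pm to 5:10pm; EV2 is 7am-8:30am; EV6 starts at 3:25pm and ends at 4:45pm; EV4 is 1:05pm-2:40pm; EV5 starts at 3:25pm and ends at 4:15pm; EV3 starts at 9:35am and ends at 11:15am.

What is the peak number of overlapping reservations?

3

Walk through starts and ends in time order (an end at T is processed before a start at T):
7am start EV2 → 1
7:25am start EV1 → 2
8:30am end EV2 → 1
9:05am end EV1 → 0
9:35am start EV3 → 1
11:15am end EV3 → 0
1:05pm start EV4 → 1
2:40pm end EV4 → 0
3:25pm start EV5 → 1
3:25pm start EV6 → 2
3:45pm start EV7 → 3
4:15pm end EV5 → 2
4:45pm end EV6 → 1
5:10pm end EV7 → 0
5:30pm start EV8 → 1
6:40pm end EV8 → 0
Peak is 3, at 3:45pm (EV5, EV6, EV7).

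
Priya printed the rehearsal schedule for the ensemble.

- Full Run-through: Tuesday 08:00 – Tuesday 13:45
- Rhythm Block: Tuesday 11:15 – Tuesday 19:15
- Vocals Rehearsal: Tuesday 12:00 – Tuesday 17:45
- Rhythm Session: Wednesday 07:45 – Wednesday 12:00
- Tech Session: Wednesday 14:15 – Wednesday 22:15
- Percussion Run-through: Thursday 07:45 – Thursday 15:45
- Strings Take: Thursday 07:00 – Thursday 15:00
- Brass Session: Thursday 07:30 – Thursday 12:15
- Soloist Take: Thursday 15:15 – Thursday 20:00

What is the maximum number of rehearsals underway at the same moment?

Sort all start/end points and keep a running count:
Tuesday 08:00 start Full Run-through → 1
Tuesday 11:15 start Rhythm Block → 2
Tuesday 12:00 start Vocals Rehearsal → 3
Tuesday 13:45 end Full Run-through → 2
Tuesday 17:45 end Vocals Rehearsal → 1
Tuesday 19:15 end Rhythm Block → 0
Wednesday 07:45 start Rhythm Session → 1
Wednesday 12:00 end Rhythm Session → 0
Wednesday 14:15 start Tech Session → 1
Wednesday 22:15 end Tech Session → 0
Thursday 07:00 start Strings Take → 1
Thursday 07:30 start Brass Session → 2
Thursday 07:45 start Percussion Run-through → 3
Thursday 12:15 end Brass Session → 2
Thursday 15:00 end Strings Take → 1
Thursday 15:15 start Soloist Take → 2
Thursday 15:45 end Percussion Run-through → 1
Thursday 20:00 end Soloist Take → 0
Peak is 3, at Tuesday 12:00 (Full Run-through, Rhythm Block, Vocals Rehearsal).

3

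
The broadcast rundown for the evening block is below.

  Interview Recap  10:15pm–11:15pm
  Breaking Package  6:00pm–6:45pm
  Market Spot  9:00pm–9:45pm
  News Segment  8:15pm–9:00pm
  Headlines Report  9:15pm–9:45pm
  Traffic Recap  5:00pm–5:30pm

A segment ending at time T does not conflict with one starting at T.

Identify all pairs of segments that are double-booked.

Headlines Report & Market Spot

Sorted by start: Traffic Recap, Breaking Package, News Segment, Market Spot, Headlines Report, Interview Recap.
Breaking Package starts after Traffic Recap ends; Traffic Recap is clear from here.
News Segment starts after Breaking Package ends; Breaking Package is clear from here.
Market Spot starts exactly when News Segment ends (back-to-back, no overlap); News Segment is clear from here.
Headlines Report starts before Market Spot ends → Market Spot and Headlines Report overlap.
Interview Recap starts after Market Spot ends.
Interview Recap starts after Headlines Report ends.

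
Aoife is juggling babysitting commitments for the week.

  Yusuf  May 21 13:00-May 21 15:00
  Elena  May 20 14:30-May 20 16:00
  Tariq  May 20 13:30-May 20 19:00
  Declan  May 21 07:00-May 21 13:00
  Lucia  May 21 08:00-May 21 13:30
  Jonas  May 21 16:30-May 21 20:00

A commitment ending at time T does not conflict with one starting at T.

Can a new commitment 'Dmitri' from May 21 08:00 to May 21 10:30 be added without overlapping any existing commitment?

No — it overlaps Declan, Lucia

Tariq: ends May 20 19:00 at or before Dmitri starts May 21 08:00 → clear.
Elena: ends May 20 16:00 at or before Dmitri starts May 21 08:00 → clear.
Declan: starts May 21 07:00 before Dmitri ends May 21 10:30, and ends May 21 13:00 after Dmitri starts May 21 08:00 → overlap.
Lucia: starts May 21 08:00 before Dmitri ends May 21 10:30, and ends May 21 13:30 after Dmitri starts May 21 08:00 → overlap.
Yusuf: starts May 21 13:00 at or after Dmitri ends May 21 10:30 → clear.
Jonas: starts May 21 16:30 at or after Dmitri ends May 21 10:30 → clear.
Dmitri overlaps Lucia, Declan.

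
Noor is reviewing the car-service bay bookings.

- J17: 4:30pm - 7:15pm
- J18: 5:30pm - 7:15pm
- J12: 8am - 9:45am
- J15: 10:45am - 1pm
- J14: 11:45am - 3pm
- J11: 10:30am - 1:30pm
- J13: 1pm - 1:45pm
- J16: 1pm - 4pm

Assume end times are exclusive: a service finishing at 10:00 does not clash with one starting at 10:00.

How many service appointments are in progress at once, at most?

Sort all start/end points and keep a running count:
8am start J12 → 1
9:45am end J12 → 0
10:30am start J11 → 1
10:45am start J15 → 2
11:45am start J14 → 3
1pm end J15 → 2
1pm start J13 → 3
1pm start J16 → 4
1:30pm end J11 → 3
1:45pm end J13 → 2
3pm end J14 → 1
4pm end J16 → 0
4:30pm start J17 → 1
5:30pm start J18 → 2
7:15pm end J17 → 1
7:15pm end J18 → 0
Peak is 4, at 1pm (J11, J13, J14, J16).

4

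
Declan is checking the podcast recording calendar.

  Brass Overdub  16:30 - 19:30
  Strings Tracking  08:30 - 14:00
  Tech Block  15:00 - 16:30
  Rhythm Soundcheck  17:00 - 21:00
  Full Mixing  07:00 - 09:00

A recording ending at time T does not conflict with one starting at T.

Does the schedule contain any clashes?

Check each pair: they overlap iff neither finishes before the other starts.
Sorted by start: Full Mixing, Strings Tracking, Tech Block, Brass Overdub, Rhythm Soundcheck.
Strings Tracking starts before Full Mixing ends → Full Mixing and Strings Tracking overlap.
That's a conflict, so the schedule is not conflict-free.

Yes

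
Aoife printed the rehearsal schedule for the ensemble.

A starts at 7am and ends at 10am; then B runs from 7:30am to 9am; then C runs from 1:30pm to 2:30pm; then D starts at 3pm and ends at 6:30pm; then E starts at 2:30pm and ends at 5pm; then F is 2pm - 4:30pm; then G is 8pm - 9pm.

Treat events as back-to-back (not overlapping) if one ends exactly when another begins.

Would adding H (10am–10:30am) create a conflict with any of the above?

No — it doesn't clash with anything

A: ends 10am at or before H starts 10am → clear.
B: ends 9am at or before H starts 10am → clear.
C: starts 1:30pm at or after H ends 10:30am → clear.
F: starts 2pm at or after H ends 10:30am → clear.
E: starts 2:30pm at or after H ends 10:30am → clear.
D: starts 3pm at or after H ends 10:30am → clear.
G: starts 8pm at or after H ends 10:30am → clear.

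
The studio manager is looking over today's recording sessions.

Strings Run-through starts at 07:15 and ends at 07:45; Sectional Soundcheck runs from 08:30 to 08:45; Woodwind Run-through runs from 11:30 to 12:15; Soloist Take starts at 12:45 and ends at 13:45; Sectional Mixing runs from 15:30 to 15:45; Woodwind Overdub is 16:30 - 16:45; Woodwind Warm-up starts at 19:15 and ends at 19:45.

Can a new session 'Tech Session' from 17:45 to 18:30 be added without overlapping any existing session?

Yes — the slot is free

Strings Run-through: ends 07:45 at or before Tech Session starts 17:45 → clear.
Sectional Soundcheck: ends 08:45 at or before Tech Session starts 17:45 → clear.
Woodwind Run-through: ends 12:15 at or before Tech Session starts 17:45 → clear.
Soloist Take: ends 13:45 at or before Tech Session starts 17:45 → clear.
Sectional Mixing: ends 15:45 at or before Tech Session starts 17:45 → clear.
Woodwind Overdub: ends 16:45 at or before Tech Session starts 17:45 → clear.
Woodwind Warm-up: starts 19:15 at or after Tech Session ends 18:30 → clear.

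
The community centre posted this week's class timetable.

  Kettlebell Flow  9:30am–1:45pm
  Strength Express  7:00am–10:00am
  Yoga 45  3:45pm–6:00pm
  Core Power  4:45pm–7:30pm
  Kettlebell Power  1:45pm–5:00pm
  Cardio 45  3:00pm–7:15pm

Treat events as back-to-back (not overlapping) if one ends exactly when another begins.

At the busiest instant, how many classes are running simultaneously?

Walk through starts and ends in time order (an end at T is processed before a start at T):
7:00am start Strength Express → 1
9:30am start Kettlebell Flow → 2
10:00am end Strength Express → 1
1:45pm end Kettlebell Flow → 0
1:45pm start Kettlebell Power → 1
3:00pm start Cardio 45 → 2
3:45pm start Yoga 45 → 3
4:45pm start Core Power → 4
5:00pm end Kettlebell Power → 3
6:00pm end Yoga 45 → 2
7:15pm end Cardio 45 → 1
7:30pm end Core Power → 0
Peak is 4, at 4:45pm (Cardio 45, Core Power, Kettlebell Power, Yoga 45).

4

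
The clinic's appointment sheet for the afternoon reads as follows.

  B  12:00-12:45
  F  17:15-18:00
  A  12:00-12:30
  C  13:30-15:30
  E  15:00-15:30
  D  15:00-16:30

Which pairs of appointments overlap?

A & B, C & D, C & E, D & E

Two intervals overlap when each starts before the other ends.
Sorted by start: A, B, C, D, E, F.
B starts before A ends → A and B overlap.
C starts after A ends; A is clear from here.
C starts after B ends; B is clear from here.
D starts before C ends → C and D overlap.
E starts before C ends → C and E overlap.
F starts after C ends.
E starts before D ends → D and E overlap.
F starts after D ends.
F starts after E ends.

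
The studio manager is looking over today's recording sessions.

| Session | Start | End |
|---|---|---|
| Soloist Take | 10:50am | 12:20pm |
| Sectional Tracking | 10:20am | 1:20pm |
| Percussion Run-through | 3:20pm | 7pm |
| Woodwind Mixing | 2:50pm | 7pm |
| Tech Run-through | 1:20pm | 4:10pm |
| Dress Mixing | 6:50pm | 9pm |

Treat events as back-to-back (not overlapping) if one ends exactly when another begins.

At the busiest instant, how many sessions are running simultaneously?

3

Sweep the timeline, counting +1 at each start and −1 at each end (ends before starts at a tie):
10:20am start Sectional Tracking → 1
10:50am start Soloist Take → 2
12:20pm end Soloist Take → 1
1:20pm end Sectional Tracking → 0
1:20pm start Tech Run-through → 1
2:50pm start Woodwind Mixing → 2
3:20pm start Percussion Run-through → 3
4:10pm end Tech Run-through → 2
6:50pm start Dress Mixing → 3
7pm end Percussion Run-through → 2
7pm end Woodwind Mixing → 1
9pm end Dress Mixing → 0
Peak is 3, at 3:20pm (Percussion Run-through, Tech Run-through, Woodwind Mixing).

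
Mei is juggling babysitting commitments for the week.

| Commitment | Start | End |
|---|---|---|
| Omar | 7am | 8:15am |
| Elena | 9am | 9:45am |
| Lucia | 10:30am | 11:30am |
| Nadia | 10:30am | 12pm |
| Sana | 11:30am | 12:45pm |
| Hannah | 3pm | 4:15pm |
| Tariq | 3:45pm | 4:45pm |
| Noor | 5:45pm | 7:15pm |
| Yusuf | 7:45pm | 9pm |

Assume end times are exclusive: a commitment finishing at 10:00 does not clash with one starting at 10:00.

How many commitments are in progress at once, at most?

Walk through starts and ends in time order (an end at T is processed before a start at T):
7am start Omar → 1
8:15am end Omar → 0
9am start Elena → 1
9:45am end Elena → 0
10:30am start Lucia → 1
10:30am start Nadia → 2
11:30am end Lucia → 1
11:30am start Sana → 2
12pm end Nadia → 1
12:45pm end Sana → 0
3pm start Hannah → 1
3:45pm start Tariq → 2
4:15pm end Hannah → 1
4:45pm end Tariq → 0
5:45pm start Noor → 1
7:15pm end Noor → 0
7:45pm start Yusuf → 1
9pm end Yusuf → 0
Peak is 2, at 10:30am (Lucia, Nadia).

2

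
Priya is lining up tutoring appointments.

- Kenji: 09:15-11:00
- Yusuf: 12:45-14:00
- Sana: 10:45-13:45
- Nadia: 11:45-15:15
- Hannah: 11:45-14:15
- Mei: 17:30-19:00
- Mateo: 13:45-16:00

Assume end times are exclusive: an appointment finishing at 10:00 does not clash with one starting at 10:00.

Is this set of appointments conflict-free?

No

Two intervals overlap when each starts before the other ends.
Sorted by start: Kenji, Sana, Nadia, Hannah, Yusuf, Mateo, Mei.
Sana starts before Kenji ends → Kenji and Sana overlap.
That's a conflict, so the schedule is not conflict-free.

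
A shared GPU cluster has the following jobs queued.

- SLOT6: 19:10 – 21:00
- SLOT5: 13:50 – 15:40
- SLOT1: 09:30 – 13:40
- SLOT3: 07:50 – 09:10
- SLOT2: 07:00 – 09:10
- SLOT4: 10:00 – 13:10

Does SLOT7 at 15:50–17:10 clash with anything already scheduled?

SLOT2: ends 09:10 at or before SLOT7 starts 15:50 → clear.
SLOT3: ends 09:10 at or before SLOT7 starts 15:50 → clear.
SLOT1: ends 13:40 at or before SLOT7 starts 15:50 → clear.
SLOT4: ends 13:10 at or before SLOT7 starts 15:50 → clear.
SLOT5: ends 15:40 at or before SLOT7 starts 15:50 → clear.
SLOT6: starts 19:10 at or after SLOT7 ends 17:10 → clear.

No — it doesn't clash with anything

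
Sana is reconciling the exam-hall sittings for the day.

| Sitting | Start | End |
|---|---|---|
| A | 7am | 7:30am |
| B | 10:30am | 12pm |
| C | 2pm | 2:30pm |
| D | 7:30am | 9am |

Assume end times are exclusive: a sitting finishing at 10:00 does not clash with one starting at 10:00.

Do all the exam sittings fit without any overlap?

Yes

Sorted by start: A, D, B, C.
D starts exactly when A ends (back-to-back, no overlap); A is clear from here.
B starts after D ends; D is clear from here.
C starts after B ends.
Every pair is clear; the schedule has no overlaps.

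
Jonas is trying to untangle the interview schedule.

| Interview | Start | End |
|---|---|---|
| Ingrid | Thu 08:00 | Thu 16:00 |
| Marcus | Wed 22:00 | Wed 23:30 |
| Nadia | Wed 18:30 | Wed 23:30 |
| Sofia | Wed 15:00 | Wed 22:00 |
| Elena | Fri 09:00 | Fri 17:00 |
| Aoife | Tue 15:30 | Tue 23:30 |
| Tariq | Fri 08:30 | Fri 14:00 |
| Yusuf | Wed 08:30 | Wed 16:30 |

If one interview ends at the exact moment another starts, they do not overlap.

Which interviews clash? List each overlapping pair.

Sorted by start: Aoife, Yusuf, Sofia, Nadia, Marcus, Ingrid, Tariq, Elena.
Yusuf starts after Aoife ends; Aoife is clear from here.
Sofia starts before Yusuf ends → Yusuf and Sofia overlap.
Nadia starts after Yusuf ends; Yusuf is clear from here.
Nadia starts before Sofia ends → Sofia and Nadia overlap.
Marcus starts exactly when Sofia ends (back-to-back, no overlap); Sofia is clear from here.
Marcus starts before Nadia ends → Nadia and Marcus overlap.
Ingrid starts after Nadia ends; Nadia is clear from here.
Ingrid starts after Marcus ends; Marcus is clear from here.
Tariq starts after Ingrid ends; Ingrid is clear from here.
Elena starts before Tariq ends → Tariq and Elena overlap.

Elena & Tariq, Marcus & Nadia, Nadia & Sofia, Sofia & Yusuf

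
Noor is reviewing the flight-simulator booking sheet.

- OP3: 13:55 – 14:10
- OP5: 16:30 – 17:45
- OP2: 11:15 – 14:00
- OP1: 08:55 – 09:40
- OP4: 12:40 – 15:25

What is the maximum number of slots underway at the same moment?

Sort all start/end points and keep a running count:
08:55 start OP1 → 1
09:40 end OP1 → 0
11:15 start OP2 → 1
12:40 start OP4 → 2
13:55 start OP3 → 3
14:00 end OP2 → 2
14:10 end OP3 → 1
15:25 end OP4 → 0
16:30 start OP5 → 1
17:45 end OP5 → 0
Peak is 3, at 13:55 (OP2, OP3, OP4).

3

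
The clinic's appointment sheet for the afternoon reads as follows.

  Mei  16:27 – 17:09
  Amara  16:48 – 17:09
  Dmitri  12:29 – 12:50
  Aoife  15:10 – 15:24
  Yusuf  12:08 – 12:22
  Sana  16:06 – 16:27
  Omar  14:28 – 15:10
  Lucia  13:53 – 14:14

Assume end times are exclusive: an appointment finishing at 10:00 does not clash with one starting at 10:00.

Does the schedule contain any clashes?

Yes

Sorted by start: Yusuf, Dmitri, Lucia, Omar, Aoife, Sana, Mei, Amara.
Dmitri starts after Yusuf ends, so Yusuf has no further overlaps.
Lucia starts after Dmitri ends, so Dmitri has no further overlaps.
Omar starts after Lucia ends, so Lucia has no further overlaps.
Aoife starts exactly when Omar ends (back-to-back, no overlap), so Omar has no further overlaps.
Sana starts after Aoife ends, so Aoife has no further overlaps.
Mei starts exactly when Sana ends (back-to-back, no overlap), so Sana has no further overlaps.
Amara starts before Mei ends → Mei and Amara overlap.
That's a conflict, so the schedule is not conflict-free.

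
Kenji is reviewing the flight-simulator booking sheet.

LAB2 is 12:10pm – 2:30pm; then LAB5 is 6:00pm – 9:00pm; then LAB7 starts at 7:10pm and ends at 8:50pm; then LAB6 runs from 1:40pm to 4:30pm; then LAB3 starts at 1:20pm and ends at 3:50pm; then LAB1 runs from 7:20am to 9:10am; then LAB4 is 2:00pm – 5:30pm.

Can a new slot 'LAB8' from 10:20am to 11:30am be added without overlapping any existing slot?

Yes — the slot is free

LAB1: ends 9:10am at or before LAB8 starts 10:20am → clear.
LAB2: starts 12:10pm at or after LAB8 ends 11:30am → clear.
LAB3: starts 1:20pm at or after LAB8 ends 11:30am → clear.
LAB6: starts 1:40pm at or after LAB8 ends 11:30am → clear.
LAB4: starts 2:00pm at or after LAB8 ends 11:30am → clear.
LAB5: starts 6:00pm at or after LAB8 ends 11:30am → clear.
LAB7: starts 7:10pm at or after LAB8 ends 11:30am → clear.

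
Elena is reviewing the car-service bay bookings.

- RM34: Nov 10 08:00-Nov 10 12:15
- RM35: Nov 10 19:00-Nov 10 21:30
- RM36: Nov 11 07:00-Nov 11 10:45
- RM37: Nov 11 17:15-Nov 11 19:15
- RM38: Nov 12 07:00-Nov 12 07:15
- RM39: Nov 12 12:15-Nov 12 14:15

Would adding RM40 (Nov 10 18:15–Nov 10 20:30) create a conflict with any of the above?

Yes — it overlaps RM35

RM34: ends Nov 10 12:15 at or before RM40 starts Nov 10 18:15 → clear.
RM35: starts Nov 10 19:00 before RM40 ends Nov 10 20:30, and ends Nov 10 21:30 after RM40 starts Nov 10 18:15 → overlap.
RM36: starts Nov 11 07:00 at or after RM40 ends Nov 10 20:30 → clear.
RM37: starts Nov 11 17:15 at or after RM40 ends Nov 10 20:30 → clear.
RM38: starts Nov 12 07:00 at or after RM40 ends Nov 10 20:30 → clear.
RM39: starts Nov 12 12:15 at or after RM40 ends Nov 10 20:30 → clear.
RM40 overlaps RM35.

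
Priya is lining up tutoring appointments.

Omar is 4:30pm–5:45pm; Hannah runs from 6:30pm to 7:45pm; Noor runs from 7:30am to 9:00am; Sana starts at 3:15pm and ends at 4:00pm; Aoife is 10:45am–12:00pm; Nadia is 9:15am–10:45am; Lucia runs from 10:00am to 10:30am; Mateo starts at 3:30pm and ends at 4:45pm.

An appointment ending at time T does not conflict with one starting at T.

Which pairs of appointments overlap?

Two intervals overlap when each starts before the other ends.
Sorted by start: Noor, Nadia, Lucia, Aoife, Sana, Mateo, Omar, Hannah.
Nadia starts after Noor ends, so nothing later overlaps Noor either.
Lucia starts before Nadia ends → Nadia and Lucia overlap.
Aoife starts exactly when Nadia ends (back-to-back, no overlap), so nothing later overlaps Nadia either.
Aoife starts after Lucia ends, so nothing later overlaps Lucia either.
Sana starts after Aoife ends, so nothing later overlaps Aoife either.
Mateo starts before Sana ends → Sana and Mateo overlap.
Omar starts after Sana ends, so nothing later overlaps Sana either.
Omar starts before Mateo ends → Mateo and Omar overlap.
Hannah starts after Mateo ends.
Hannah starts after Omar ends.

Lucia & Nadia, Mateo & Omar, Mateo & Sana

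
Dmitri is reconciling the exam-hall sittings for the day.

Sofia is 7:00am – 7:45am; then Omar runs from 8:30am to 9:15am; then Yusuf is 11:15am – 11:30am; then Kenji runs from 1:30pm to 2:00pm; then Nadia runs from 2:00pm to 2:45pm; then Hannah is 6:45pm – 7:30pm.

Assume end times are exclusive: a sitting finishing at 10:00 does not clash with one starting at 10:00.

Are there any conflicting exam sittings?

Sorted by start: Sofia, Omar, Yusuf, Kenji, Nadia, Hannah.
Omar starts after Sofia ends, so Sofia has no further overlaps.
Yusuf starts after Omar ends, so Omar has no further overlaps.
Kenji starts after Yusuf ends, so Yusuf has no further overlaps.
Nadia starts exactly when Kenji ends (back-to-back, no overlap), so Kenji has no further overlaps.
Hannah starts after Nadia ends.
Every pair is clear; the schedule has no overlaps.

No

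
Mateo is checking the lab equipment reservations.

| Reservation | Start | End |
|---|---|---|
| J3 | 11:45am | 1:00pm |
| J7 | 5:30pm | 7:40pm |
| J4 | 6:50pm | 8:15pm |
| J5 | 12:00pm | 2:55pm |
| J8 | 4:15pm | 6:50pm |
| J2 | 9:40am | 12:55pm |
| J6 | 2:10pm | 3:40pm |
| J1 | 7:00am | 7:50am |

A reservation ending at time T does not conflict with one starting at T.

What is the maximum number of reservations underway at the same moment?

3

Walk through starts and ends in time order (an end at T is processed before a start at T):
7:00am start J1 → 1
7:50am end J1 → 0
9:40am start J2 → 1
11:45am start J3 → 2
12:00pm start J5 → 3
12:55pm end J2 → 2
1:00pm end J3 → 1
2:10pm start J6 → 2
2:55pm end J5 → 1
3:40pm end J6 → 0
4:15pm start J8 → 1
5:30pm start J7 → 2
6:50pm end J8 → 1
6:50pm start J4 → 2
7:40pm end J7 → 1
8:15pm end J4 → 0
Peak is 3, at 12:00pm (J2, J3, J5).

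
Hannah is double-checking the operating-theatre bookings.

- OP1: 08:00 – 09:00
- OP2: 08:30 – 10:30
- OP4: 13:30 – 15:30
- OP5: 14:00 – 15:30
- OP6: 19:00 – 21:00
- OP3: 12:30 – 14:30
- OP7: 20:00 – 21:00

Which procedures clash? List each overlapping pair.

Sorted by start: OP1, OP2, OP3, OP4, OP5, OP6, OP7.
OP2 starts before OP1 ends → OP1 and OP2 overlap.
OP3 starts after OP1 ends, so nothing later overlaps OP1 either.
OP3 starts after OP2 ends, so nothing later overlaps OP2 either.
OP4 starts before OP3 ends → OP3 and OP4 overlap.
OP5 starts before OP3 ends → OP3 and OP5 overlap.
OP6 starts after OP3 ends, so nothing later overlaps OP3 either.
OP5 starts before OP4 ends → OP4 and OP5 overlap.
OP6 starts after OP4 ends, so nothing later overlaps OP4 either.
OP6 starts after OP5 ends, so nothing later overlaps OP5 either.
OP7 starts before OP6 ends → OP6 and OP7 overlap.

OP1 & OP2, OP3 & OP4, OP3 & OP5, OP4 & OP5, OP6 & OP7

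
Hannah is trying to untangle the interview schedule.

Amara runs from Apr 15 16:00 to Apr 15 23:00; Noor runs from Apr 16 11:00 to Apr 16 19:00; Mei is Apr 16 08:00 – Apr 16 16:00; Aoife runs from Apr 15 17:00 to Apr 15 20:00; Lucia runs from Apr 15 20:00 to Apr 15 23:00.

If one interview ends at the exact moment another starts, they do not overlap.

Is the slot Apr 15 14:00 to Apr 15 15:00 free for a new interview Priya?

Amara: starts Apr 15 16:00 at or after Priya ends Apr 15 15:00 → clear.
Aoife: starts Apr 15 17:00 at or after Priya ends Apr 15 15:00 → clear.
Lucia: starts Apr 15 20:00 at or after Priya ends Apr 15 15:00 → clear.
Mei: starts Apr 16 08:00 at or after Priya ends Apr 15 15:00 → clear.
Noor: starts Apr 16 11:00 at or after Priya ends Apr 15 15:00 → clear.

Yes — the slot is free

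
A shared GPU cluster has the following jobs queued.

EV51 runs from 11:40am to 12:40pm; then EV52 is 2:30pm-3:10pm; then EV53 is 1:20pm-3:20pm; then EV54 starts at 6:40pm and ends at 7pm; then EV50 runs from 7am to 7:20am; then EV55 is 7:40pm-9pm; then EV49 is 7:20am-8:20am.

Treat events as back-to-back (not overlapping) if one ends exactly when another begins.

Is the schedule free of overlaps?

Sorted by start: EV50, EV49, EV51, EV53, EV52, EV54, EV55.
EV49 starts exactly when EV50 ends (back-to-back, no overlap), so EV50 has no further overlaps.
EV51 starts after EV49 ends, so EV49 has no further overlaps.
EV53 starts after EV51 ends, so EV51 has no further overlaps.
EV52 starts before EV53 ends → EV53 and EV52 overlap.
That's a conflict, so the schedule is not conflict-free.

No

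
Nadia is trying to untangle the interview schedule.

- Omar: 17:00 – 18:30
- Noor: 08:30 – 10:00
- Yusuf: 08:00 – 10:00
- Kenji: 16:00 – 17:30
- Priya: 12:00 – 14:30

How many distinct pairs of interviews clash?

2

Sorted by start: Yusuf, Noor, Priya, Kenji, Omar.
Noor starts before Yusuf ends → Yusuf and Noor overlap.
Priya starts after Yusuf ends; Yusuf is clear from here.
Priya starts after Noor ends; Noor is clear from here.
Kenji starts after Priya ends; Priya is clear from here.
Omar starts before Kenji ends → Kenji and Omar overlap.
Overlapping pairs: Kenji & Omar, Noor & Yusuf — 2 in total.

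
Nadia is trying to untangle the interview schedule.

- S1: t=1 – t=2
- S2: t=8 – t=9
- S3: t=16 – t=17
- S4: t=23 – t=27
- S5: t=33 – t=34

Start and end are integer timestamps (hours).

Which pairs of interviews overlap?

Two intervals overlap when each starts before the other ends.
Sorted by start: S1, S2, S3, S4, S5.
S2 starts after S1 ends, so nothing later overlaps S1 either.
S3 starts after S2 ends, so nothing later overlaps S2 either.
S4 starts after S3 ends, so nothing later overlaps S3 either.
S5 starts after S4 ends.

no overlapping pairs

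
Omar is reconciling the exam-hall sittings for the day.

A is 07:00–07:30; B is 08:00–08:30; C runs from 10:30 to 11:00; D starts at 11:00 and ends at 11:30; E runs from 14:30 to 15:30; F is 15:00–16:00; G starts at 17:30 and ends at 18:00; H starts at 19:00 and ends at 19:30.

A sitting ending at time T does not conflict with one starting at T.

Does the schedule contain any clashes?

Two intervals overlap when each starts before the other ends.
Sorted by start: A, B, C, D, E, F, G, H.
B starts after A ends; A is clear from here.
C starts after B ends; B is clear from here.
D starts exactly when C ends (back-to-back, no overlap); C is clear from here.
E starts after D ends; D is clear from here.
F starts before E ends → E and F overlap.
That's a conflict, so the schedule is not conflict-free.

Yes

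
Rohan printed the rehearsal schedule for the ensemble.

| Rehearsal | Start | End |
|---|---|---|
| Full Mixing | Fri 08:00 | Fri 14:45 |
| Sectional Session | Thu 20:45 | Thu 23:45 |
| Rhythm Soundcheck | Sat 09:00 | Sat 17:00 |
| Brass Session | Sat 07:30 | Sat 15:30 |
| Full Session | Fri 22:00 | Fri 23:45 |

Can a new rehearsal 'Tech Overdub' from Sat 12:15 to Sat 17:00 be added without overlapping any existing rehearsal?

No — it overlaps Brass Session, Rhythm Soundcheck

Sectional Session: ends Thu 23:45 at or before Tech Overdub starts Sat 12:15 → clear.
Full Mixing: ends Fri 14:45 at or before Tech Overdub starts Sat 12:15 → clear.
Full Session: ends Fri 23:45 at or before Tech Overdub starts Sat 12:15 → clear.
Brass Session: starts Sat 07:30 before Tech Overdub ends Sat 17:00, and ends Sat 15:30 after Tech Overdub starts Sat 12:15 → overlap.
Rhythm Soundcheck: starts Sat 09:00 before Tech Overdub ends Sat 17:00, and ends Sat 17:00 after Tech Overdub starts Sat 12:15 → overlap.
Tech Overdub overlaps Brass Session, Rhythm Soundcheck.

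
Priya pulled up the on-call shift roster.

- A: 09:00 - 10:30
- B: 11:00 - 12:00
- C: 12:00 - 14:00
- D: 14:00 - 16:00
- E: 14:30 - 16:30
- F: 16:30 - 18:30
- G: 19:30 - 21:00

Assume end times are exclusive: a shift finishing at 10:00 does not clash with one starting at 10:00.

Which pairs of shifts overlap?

D & E

Sorted by start: A, B, C, D, E, F, G.
B starts after A ends — done with A.
C starts exactly when B ends (back-to-back, no overlap) — done with B.
D starts exactly when C ends (back-to-back, no overlap) — done with C.
E starts before D ends → D and E overlap.
F starts after D ends — done with D.
F starts exactly when E ends (back-to-back, no overlap) — done with E.
G starts after F ends.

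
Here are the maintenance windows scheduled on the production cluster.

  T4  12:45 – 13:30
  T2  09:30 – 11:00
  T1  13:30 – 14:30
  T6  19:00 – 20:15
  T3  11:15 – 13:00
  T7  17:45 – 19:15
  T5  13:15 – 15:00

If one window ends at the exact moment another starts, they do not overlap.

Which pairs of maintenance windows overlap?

T1 & T5, T3 & T4, T4 & T5, T6 & T7

Sorted by start: T2, T3, T4, T5, T1, T7, T6.
T3 starts after T2 ends, so nothing later overlaps T2 either.
T4 starts before T3 ends → T3 and T4 overlap.
T5 starts after T3 ends, so nothing later overlaps T3 either.
T5 starts before T4 ends → T4 and T5 overlap.
T1 starts exactly when T4 ends (back-to-back, no overlap), so nothing later overlaps T4 either.
T1 starts before T5 ends → T5 and T1 overlap.
T7 starts after T5 ends, so nothing later overlaps T5 either.
T7 starts after T1 ends, so nothing later overlaps T1 either.
T6 starts before T7 ends → T7 and T6 overlap.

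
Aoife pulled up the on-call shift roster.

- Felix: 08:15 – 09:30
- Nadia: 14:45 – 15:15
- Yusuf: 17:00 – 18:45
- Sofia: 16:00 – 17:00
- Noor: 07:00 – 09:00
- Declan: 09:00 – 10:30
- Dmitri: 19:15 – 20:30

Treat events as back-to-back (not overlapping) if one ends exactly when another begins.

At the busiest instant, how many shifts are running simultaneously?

2

Sort all start/end points and keep a running count:
07:00 start Noor → 1
08:15 start Felix → 2
09:00 end Noor → 1
09:00 start Declan → 2
09:30 end Felix → 1
10:30 end Declan → 0
14:45 start Nadia → 1
15:15 end Nadia → 0
16:00 start Sofia → 1
17:00 end Sofia → 0
17:00 start Yusuf → 1
18:45 end Yusuf → 0
19:15 start Dmitri → 1
20:30 end Dmitri → 0
Peak is 2, at 08:15 (Felix, Noor).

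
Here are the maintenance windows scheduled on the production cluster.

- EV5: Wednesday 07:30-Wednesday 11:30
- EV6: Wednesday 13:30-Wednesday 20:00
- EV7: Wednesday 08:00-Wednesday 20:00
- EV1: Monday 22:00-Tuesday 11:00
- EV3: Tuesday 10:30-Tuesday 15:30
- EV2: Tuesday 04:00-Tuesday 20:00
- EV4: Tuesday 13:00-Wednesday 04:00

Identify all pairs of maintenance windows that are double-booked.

EV1 & EV2, EV1 & EV3, EV2 & EV3, EV2 & EV4, EV3 & EV4, EV5 & EV7, EV6 & EV7

Sorted by start: EV1, EV2, EV3, EV4, EV5, EV7, EV6.
EV2 starts before EV1 ends → EV1 and EV2 overlap.
EV3 starts before EV1 ends → EV1 and EV3 overlap.
EV4 starts after EV1 ends, so EV1 has no further overlaps.
EV3 starts before EV2 ends → EV2 and EV3 overlap.
EV4 starts before EV2 ends → EV2 and EV4 overlap.
EV5 starts after EV2 ends, so EV2 has no further overlaps.
EV4 starts before EV3 ends → EV3 and EV4 overlap.
EV5 starts after EV3 ends, so EV3 has no further overlaps.
EV5 starts after EV4 ends, so EV4 has no further overlaps.
EV7 starts before EV5 ends → EV5 and EV7 overlap.
EV6 starts after EV5 ends.
EV6 starts before EV7 ends → EV7 and EV6 overlap.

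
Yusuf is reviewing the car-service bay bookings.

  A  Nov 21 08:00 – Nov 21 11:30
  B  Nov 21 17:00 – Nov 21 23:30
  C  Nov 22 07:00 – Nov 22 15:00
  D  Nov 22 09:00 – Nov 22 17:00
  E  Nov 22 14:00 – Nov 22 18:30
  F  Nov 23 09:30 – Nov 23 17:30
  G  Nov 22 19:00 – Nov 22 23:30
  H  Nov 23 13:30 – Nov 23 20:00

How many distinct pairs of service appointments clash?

Check each pair: they overlap iff neither finishes before the other starts.
Sorted by start: A, B, C, D, E, G, F, H.
B starts after A ends, so nothing later overlaps A either.
C starts after B ends, so nothing later overlaps B either.
D starts before C ends → C and D overlap.
E starts before C ends → C and E overlap.
G starts after C ends, so nothing later overlaps C either.
E starts before D ends → D and E overlap.
G starts after D ends, so nothing later overlaps D either.
G starts after E ends, so nothing later overlaps E either.
F starts after G ends, so nothing later overlaps G either.
H starts before F ends → F and H overlap.
Overlapping pairs: C & D, C & E, D & E, F & H — 4 in total.

4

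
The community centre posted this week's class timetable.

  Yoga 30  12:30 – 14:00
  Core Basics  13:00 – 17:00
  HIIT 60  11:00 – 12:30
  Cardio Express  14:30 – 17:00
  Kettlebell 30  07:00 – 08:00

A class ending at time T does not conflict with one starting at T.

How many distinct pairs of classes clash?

Check each pair: they overlap iff neither finishes before the other starts.
Sorted by start: Kettlebell 30, HIIT 60, Yoga 30, Core Basics, Cardio Express.
HIIT 60 starts after Kettlebell 30 ends — done with Kettlebell 30.
Yoga 30 starts exactly when HIIT 60 ends (back-to-back, no overlap) — done with HIIT 60.
Core Basics starts before Yoga 30 ends → Yoga 30 and Core Basics overlap.
Cardio Express starts after Yoga 30 ends.
Cardio Express starts before Core Basics ends → Core Basics and Cardio Express overlap.
Overlapping pairs: Cardio Express & Core Basics, Core Basics & Yoga 30 — 2 in total.

2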